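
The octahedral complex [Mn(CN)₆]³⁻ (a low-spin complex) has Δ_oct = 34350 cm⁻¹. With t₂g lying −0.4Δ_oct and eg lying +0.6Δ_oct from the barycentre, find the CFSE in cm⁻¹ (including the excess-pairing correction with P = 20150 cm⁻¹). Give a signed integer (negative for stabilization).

Each CN⁻ contributes -1; 6 × (-1) = -6. With overall charge -3, Mn is in the +3 oxidation state.
Mn is in group 7, so Mn³⁺ is d⁴ (7 − 3 = 4).
Configuration: t₂g⁴ eg⁰.
CFSE(orbital) = 4×(-0.4Δ_oct) + 0×(0.6Δ_oct) = -1.6Δ_oct; with Δ_oct = 34350 cm⁻¹ that is -54960 cm⁻¹.
Pairing penalty: 1 pair vs 0 in the high-spin reference → 1 extra × P = 20150 cm⁻¹.
Combining: -54960 + 20150 = -34810 cm⁻¹.

-34810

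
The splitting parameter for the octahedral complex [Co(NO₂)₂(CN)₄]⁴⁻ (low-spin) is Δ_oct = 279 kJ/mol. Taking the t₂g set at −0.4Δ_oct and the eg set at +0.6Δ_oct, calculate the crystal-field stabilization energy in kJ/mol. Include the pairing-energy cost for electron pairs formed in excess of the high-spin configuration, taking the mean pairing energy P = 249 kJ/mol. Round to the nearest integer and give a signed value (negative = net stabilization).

Ligand charges: 2×(-1) from NO₂⁻ and 4×(-1) from CN⁻ sum to -6; with overall charge -4, Co is +2.
Co²⁺: group 9, so d-count = 9 − 2 = 7.
Electron filling gives t₂g⁶ eg¹.
The orbital stabilization is -1.8Δ_oct = -1.8 × 279 = -502 kJ/mol.
Pairing penalty: 3 pairs vs 2 in the high-spin reference → 1 extra × P = 249 kJ/mol.
Overall CFSE = -502 + 249 = -253 kJ/mol.

-253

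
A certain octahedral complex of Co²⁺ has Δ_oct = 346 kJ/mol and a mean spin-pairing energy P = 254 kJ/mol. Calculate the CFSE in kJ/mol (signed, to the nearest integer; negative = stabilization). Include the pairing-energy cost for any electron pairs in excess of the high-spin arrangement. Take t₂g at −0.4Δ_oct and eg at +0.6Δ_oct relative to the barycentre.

-369

Co is in group 9, so Co²⁺ is d⁷ (9 − 2 = 7).
With Δ_oct > P the complex is low-spin.
Filling d⁷ accordingly: t₂g⁶ eg¹.
Orbital CFSE = -1.8Δ_oct = -1.8 × 346 = -623 kJ/mol.
Excess pairs vs high-spin: 3 − 2 = 1; pairing cost = +254 kJ/mol.
Net CFSE = -623 + 254 = -369 kJ/mol.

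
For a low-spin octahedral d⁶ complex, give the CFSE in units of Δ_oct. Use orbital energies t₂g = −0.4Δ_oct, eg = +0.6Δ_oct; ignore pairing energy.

Configuration: t₂g⁶ eg⁰.
CFSE = 6(-0.4Δ_oct) + 0(0.6Δ_oct) = -2.4Δ_oct + 0.0Δ_oct = -2.4Δ_oct.

-2.4 Δ_oct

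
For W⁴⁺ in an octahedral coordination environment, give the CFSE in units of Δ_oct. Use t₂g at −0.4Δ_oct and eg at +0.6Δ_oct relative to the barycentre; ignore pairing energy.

W is in group 6, so W⁴⁺ is d² (6 − 4 = 2).
Configuration: t₂g² eg⁰.
CFSE = 2(-0.4Δ_oct) + 0(0.6Δ_oct) = -0.8Δ_oct + 0.0Δ_oct = -0.8Δ_oct.

-0.8 Δ_oct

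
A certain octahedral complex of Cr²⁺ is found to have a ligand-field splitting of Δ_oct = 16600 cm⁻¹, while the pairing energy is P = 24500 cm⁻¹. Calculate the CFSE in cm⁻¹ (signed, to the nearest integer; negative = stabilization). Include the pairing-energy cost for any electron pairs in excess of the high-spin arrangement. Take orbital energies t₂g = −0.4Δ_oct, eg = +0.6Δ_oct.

Cr is in group 6, so Cr²⁺ is d⁴ (6 − 2 = 4).
Here Δ_oct < P (16600 < 24500), so the high-spin state is favoured.
Configuration: t₂g³ eg¹.
Orbital CFSE = -0.6Δ_oct = -0.6 × 16600 = -9960 cm⁻¹.
High-spin has no excess pairs, so no pairing correction applies.

-9960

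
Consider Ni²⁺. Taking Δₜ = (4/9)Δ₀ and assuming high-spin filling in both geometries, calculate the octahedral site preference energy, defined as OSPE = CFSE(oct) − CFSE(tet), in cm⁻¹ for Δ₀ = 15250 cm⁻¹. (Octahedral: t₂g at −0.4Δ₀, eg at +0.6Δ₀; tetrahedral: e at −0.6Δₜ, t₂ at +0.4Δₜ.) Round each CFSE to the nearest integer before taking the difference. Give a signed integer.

Group 10 minus oxidation state +2 gives a d⁸ configuration for Ni²⁺.
In an octahedral site d⁸ (HS) is t2g^6 e_g^2, giving CFSE(oct) = -1.2Δ₀ = -18300 cm⁻¹.
Tetrahedral: e^4 t2^4, CFSE = 4(−0.6) + 4(+0.4) = -0.8Δₜ = -0.8 × (4/9) × 15250 = -5422 cm⁻¹.
OSPE = CFSE(oct) − CFSE(tet) = -18300 − (-5422) = -12878 cm⁻¹.

-12878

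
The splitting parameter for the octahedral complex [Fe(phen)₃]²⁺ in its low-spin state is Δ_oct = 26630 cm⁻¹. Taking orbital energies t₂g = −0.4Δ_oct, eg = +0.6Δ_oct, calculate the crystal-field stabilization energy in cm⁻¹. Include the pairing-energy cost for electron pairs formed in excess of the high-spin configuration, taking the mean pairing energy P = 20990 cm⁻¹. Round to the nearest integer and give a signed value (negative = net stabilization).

-21932

phen is neutral, so the +2 overall charge sits on Fe: oxidation state +2.
Fe is in group 8, so Fe²⁺ is d⁶ (8 − 2 = 6).
Configuration: t₂g⁶ eg⁰.
Orbital CFSE = 6(-0.4) + 0(0.6) = -2.4Δ_oct = -2.4 × 26630 = -63912 cm⁻¹.
Pairing penalty: 3 pairs vs 1 in the high-spin reference → 2 extra × P = 41980 cm⁻¹.
Combining: -63912 + 41980 = -21932 cm⁻¹.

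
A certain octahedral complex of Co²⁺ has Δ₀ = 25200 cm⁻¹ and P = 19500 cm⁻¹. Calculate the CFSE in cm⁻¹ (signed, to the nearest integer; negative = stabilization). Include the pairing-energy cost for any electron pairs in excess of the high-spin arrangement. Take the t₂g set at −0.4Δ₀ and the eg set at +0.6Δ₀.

Group 9 minus oxidation state +2 gives a d⁷ configuration for Co²⁺.
With Δ₀ > P the complex is low-spin.
That gives t₂g⁶ eg¹.
Orbital CFSE = -1.8Δ₀ = -1.8 × 25200 = -45360 cm⁻¹.
Excess pairs vs high-spin: 3 − 2 = 1; pairing cost = +19500 cm⁻¹.
Net CFSE = -45360 + 19500 = -25860 cm⁻¹.

-25860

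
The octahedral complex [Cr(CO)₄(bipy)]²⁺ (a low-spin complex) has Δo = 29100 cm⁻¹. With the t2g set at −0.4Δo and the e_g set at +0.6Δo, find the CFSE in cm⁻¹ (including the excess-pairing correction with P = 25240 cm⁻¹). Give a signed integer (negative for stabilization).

-21320

Ligand charges: 4×(+0) from CO and 1×(+0) from bipy sum to +0; with overall charge +2, Cr is +2.
Cr sits in group 6; removing 2 electrons leaves Cr²⁺ with 6 − 2 = 4 d electrons.
Configuration: t2g^4 e_g^0.
The orbital stabilization is -1.6Δo = -1.6 × 29100 = -46560 cm⁻¹.
High-spin d⁴ would be t2g^3 e_g^1 with 0 pairs; low-spin has 1, so 1 excess pair costs +1P = +25240 cm⁻¹.
Overall CFSE = -46560 + 25240 = -21320 cm⁻¹.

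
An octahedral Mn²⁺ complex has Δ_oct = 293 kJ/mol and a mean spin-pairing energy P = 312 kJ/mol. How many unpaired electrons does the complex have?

5

Mn²⁺: group 7, so d-count = 7 − 2 = 5.
Δ_oct < P, so pairing is avoided: the ground state is high-spin.
Configuration: t₂g³ eg².
Unpaired electrons: 5.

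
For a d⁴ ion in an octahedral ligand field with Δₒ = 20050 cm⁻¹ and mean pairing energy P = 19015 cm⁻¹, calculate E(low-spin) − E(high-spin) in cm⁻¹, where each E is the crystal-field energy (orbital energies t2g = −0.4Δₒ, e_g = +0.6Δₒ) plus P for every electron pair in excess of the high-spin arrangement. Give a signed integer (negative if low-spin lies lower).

High-spin d⁴ fills as t2g^3 e_g^1 with CFSE 3(−0.4) + 1(+0.6) = -0.6Δₒ = -12030 cm⁻¹.
For low-spin the configuration is t2g^4 e_g^0: orbital energy -1.6 × 20050 = -32080 cm⁻¹, and 1 additional pair relative to high-spin adds 19015 cm⁻¹, giving -13065 cm⁻¹.
Thus E(LS) − E(HS) = -1035 cm⁻¹.

-1035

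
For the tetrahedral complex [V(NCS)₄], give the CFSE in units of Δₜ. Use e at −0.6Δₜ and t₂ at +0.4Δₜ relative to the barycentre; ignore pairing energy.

Each NCS⁻ contributes -1; 4 × (-1) = -4. With overall charge +0, V is in the +4 oxidation state.
V sits in group 5; removing 4 electrons leaves V⁴⁺ with 5 − 4 = 1 d electrons.
With tetrahedral geometry the complex is necessarily high-spin.
Configuration: e¹ t₂⁰.
CFSE = 1(-0.6Δₜ) + 0(0.4Δₜ) = -0.6Δₜ + 0.0Δₜ = -0.6Δₜ.

-0.6 Δₜ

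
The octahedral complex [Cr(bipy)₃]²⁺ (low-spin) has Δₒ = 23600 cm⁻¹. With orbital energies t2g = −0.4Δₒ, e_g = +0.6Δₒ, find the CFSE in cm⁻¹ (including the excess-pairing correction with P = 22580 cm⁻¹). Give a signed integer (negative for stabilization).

-15180

bipy is neutral, so the +2 overall charge sits on Cr: oxidation state +2.
Cr²⁺: group 6, so d-count = 6 − 2 = 4.
Configuration: t2g^4 e_g^0.
The orbital stabilization is -1.6Δₒ = -1.6 × 23600 = -37760 cm⁻¹.
Relative to high-spin t2g^3 e_g^1 (0 paired), the low-spin configuration has 1 additional pair, contributing +1 × 22580 = +22580 cm⁻¹.
Net CFSE = -37760 + 22580 = -15180 cm⁻¹.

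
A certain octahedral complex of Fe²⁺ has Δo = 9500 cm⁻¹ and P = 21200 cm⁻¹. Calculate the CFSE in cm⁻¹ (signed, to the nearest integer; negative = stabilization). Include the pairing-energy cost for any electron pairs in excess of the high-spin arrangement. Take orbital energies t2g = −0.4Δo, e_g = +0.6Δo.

-3800

Group 8 minus oxidation state +2 gives a d⁶ configuration for Fe²⁺.
Δo < P, so pairing is avoided: the ground state is high-spin.
Configuration: t2g^4 e_g^2.
Orbital CFSE = -0.4Δo = -0.4 × 9500 = -3800 cm⁻¹.
High-spin has no excess pairs, so no pairing correction applies.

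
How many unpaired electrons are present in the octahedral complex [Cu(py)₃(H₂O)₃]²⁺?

1

Ligand charges: 3×(+0) from py and 3×(+0) from H₂O sum to +0; with overall charge +2, Cu is +2.
Cu²⁺: group 11, so d-count = 11 − 2 = 9.
Configuration: t2g^6 e_g^3, giving 1 unpaired electron.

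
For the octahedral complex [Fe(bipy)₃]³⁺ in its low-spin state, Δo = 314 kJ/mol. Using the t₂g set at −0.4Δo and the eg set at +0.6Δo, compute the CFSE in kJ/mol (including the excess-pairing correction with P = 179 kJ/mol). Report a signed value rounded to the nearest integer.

-270

bipy is neutral, so the +3 overall charge sits on Fe: oxidation state +3.
Fe³⁺: group 8, so d-count = 8 − 3 = 5.
Electron filling gives t₂g⁵ eg⁰.
Orbital CFSE = 5(-0.4) + 0(0.6) = -2.0Δo = -2.0 × 314 = -628 kJ/mol.
Relative to high-spin t₂g³ eg² (0 paired), the low-spin configuration has 2 additional pairs, contributing +2 × 179 = +358 kJ/mol.
Combining: -628 + 358 = -270 kJ/mol.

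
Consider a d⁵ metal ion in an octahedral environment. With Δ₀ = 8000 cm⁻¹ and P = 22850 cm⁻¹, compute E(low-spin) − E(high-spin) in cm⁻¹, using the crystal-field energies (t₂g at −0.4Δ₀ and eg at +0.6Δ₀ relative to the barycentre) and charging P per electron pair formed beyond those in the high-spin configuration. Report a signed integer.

In the high-spin limit (t₂g³ eg²) the orbital term is 0.0Δ₀ = 0 cm⁻¹, with no excess pairing.
For low-spin the configuration is t₂g⁵ eg⁰: orbital energy -2.0 × 8000 = -16000 cm⁻¹, and 2 additional pairs relative to high-spin add 45700 cm⁻¹, giving 29700 cm⁻¹.
E(LS) − E(HS) = 29700 − (0) = 29700 cm⁻¹.

29700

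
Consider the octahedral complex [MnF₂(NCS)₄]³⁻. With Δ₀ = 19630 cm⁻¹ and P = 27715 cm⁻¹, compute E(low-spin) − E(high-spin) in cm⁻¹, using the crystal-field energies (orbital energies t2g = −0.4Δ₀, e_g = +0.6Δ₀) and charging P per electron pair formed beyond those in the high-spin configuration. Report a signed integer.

8085

Ligand charges: 2×(-1) from F⁻ and 4×(-1) from NCS⁻ sum to -6; with overall charge -3, Mn is +3.
Mn sits in group 7; removing 3 electrons leaves Mn³⁺ with 7 − 3 = 4 d electrons.
High-spin: t2g^3 e_g^1, CFSE = -0.6Δ₀ = -11778 cm⁻¹.
Low-spin: t2g^4 e_g^0, orbital CFSE = -1.6Δ₀ = -31408 cm⁻¹; plus 1 excess pair × P = +27715 cm⁻¹; total -3693 cm⁻¹.
The difference is -3693 − (-11778) = 8085 cm⁻¹, so high-spin lies lower.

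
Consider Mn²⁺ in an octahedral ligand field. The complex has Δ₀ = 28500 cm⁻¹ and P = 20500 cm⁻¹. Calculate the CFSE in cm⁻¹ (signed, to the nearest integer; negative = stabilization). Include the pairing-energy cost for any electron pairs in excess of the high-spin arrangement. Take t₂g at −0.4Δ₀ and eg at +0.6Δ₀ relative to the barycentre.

Mn²⁺: group 7, so d-count = 7 − 2 = 5.
Δ₀ > P, so pairing is preferred: the ground state is low-spin.
Configuration: t₂g⁵ eg⁰.
Orbital CFSE = -2.0Δ₀ = -2.0 × 28500 = -57000 cm⁻¹.
Excess pairs vs high-spin: 2 − 0 = 2; pairing cost = +41000 cm⁻¹.
Net CFSE = -57000 + 41000 = -16000 cm⁻¹.

-16000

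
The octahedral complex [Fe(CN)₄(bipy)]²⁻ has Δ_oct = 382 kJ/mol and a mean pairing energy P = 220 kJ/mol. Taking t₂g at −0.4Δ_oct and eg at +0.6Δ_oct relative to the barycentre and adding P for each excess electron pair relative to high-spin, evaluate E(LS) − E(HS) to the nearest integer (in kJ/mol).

-324

Ligand charges: 4×(-1) from CN⁻ and 1×(+0) from bipy sum to -4; with overall charge -2, Fe is +2.
Fe²⁺: group 8, so d-count = 8 − 2 = 6.
High-spin: t₂g⁴ eg², CFSE = -0.4Δ_oct = -153 kJ/mol.
Low-spin t₂g⁶ eg⁰ gives -2.4Δ_oct = -917 kJ/mol, but forming 2 extra pairs costs 2P = 440 kJ/mol, so E(LS) = -917 + 440 = -477 kJ/mol.
The difference is -477 − (-153) = -324 kJ/mol, so low-spin lies lower.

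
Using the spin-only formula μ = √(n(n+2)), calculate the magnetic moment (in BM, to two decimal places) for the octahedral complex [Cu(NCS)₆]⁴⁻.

Each NCS⁻ contributes -1; 6 × (-1) = -6. With overall charge -4, Cu is in the +2 oxidation state.
Cu is in group 11, so Cu²⁺ is d⁹ (11 − 2 = 9).
Configuration: t2g^6 e_g^3 → 1 unpaired electron.
μ(spin-only) = √[1(1+2)] = √3 ≈ 1.73 BM.

1.73 BM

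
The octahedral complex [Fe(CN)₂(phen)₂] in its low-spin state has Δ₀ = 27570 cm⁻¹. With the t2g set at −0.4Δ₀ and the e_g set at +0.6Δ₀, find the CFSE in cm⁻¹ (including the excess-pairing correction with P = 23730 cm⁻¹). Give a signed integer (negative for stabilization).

Ligand charges: 2×(-1) from CN⁻ and 2×(+0) from phen sum to -2; with overall charge +0, Fe is +2.
Fe sits in group 8; removing 2 electrons leaves Fe²⁺ with 8 − 2 = 6 d electrons.
Configuration: t2g^6 e_g^0.
Orbital CFSE = 6(-0.4) + 0(0.6) = -2.4Δ₀ = -2.4 × 27570 = -66168 cm⁻¹.
High-spin d⁶ would be t2g^4 e_g^2 with 1 pair; low-spin has 3, so 2 excess pairs cost +2P = +47460 cm⁻¹.
Net CFSE = -66168 + 47460 = -18708 cm⁻¹.

-18708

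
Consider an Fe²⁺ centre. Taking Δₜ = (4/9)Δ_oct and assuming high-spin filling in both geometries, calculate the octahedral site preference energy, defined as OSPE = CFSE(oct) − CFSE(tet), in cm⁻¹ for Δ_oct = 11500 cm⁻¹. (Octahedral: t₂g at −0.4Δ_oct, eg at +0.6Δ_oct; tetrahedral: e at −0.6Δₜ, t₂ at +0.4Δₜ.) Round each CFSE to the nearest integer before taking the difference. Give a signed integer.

Fe²⁺: group 8, so d-count = 8 − 2 = 6.
Octahedral high-spin t₂g⁴ eg²: CFSE = -0.4 × 11500 = -4600 cm⁻¹.
Tetrahedral e³ t₂³ gives -0.6Δₜ = -0.6 × (4/9) × 11500 = -3067 cm⁻¹.
OSPE = CFSE(oct) − CFSE(tet) = -4600 − (-3067) = -1533 cm⁻¹.

-1533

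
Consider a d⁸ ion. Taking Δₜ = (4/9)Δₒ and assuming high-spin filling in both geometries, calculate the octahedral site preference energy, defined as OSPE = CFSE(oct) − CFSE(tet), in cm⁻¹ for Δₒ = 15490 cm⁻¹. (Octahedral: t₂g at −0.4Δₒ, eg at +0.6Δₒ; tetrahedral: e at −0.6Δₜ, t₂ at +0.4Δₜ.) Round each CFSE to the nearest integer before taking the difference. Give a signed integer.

Octahedral (high-spin): t₂g⁶ eg², CFSE = 6(−0.4) + 2(+0.6) = -1.2Δₒ = -1.2 × 15490 = -18588 cm⁻¹.
Tetrahedral: e⁴ t₂⁴, CFSE = 4(−0.6) + 4(+0.4) = -0.8Δₜ = -0.8 × (4/9) × 15490 = -5508 cm⁻¹.
Subtracting, OSPE = -18588 − (-5508) = -13080 cm⁻¹.

-13080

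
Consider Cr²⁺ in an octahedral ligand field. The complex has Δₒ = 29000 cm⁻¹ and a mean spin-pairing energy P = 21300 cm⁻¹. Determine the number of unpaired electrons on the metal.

Group 6 minus oxidation state +2 gives a d⁴ configuration for Cr²⁺.
Here Δₒ > P (29000 > 21300), so the low-spin state is favoured.
That gives t2g^4 e_g^0.
Unpaired electrons: 2.

2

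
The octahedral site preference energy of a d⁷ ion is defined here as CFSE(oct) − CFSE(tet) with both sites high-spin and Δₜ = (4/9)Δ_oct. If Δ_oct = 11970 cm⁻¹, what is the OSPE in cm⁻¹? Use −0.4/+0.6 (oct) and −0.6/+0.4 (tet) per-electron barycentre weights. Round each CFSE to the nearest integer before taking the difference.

-3192

In an octahedral site d⁷ (HS) is t₂g⁵ eg², giving CFSE(oct) = -0.8Δ_oct = -9576 cm⁻¹.
Tetrahedral: e⁴ t₂³, CFSE = 4(−0.6) + 3(+0.4) = -1.2Δₜ = -1.2 × (4/9) × 11970 = -6384 cm⁻¹.
OSPE = -9576 − (-6384) = -3192 cm⁻¹.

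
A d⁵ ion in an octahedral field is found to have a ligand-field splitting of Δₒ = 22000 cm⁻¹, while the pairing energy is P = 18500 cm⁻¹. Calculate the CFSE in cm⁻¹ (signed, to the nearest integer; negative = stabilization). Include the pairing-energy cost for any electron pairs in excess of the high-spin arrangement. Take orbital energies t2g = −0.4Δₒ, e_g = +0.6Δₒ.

-7000

With Δₒ > P the complex is low-spin.
Filling d⁵ accordingly: t2g^5 e_g^0.
Orbital CFSE = -2.0Δₒ = -2.0 × 22000 = -44000 cm⁻¹.
Excess pairs vs high-spin: 2 − 0 = 2; pairing cost = +37000 cm⁻¹.
Net CFSE = -44000 + 37000 = -7000 cm⁻¹.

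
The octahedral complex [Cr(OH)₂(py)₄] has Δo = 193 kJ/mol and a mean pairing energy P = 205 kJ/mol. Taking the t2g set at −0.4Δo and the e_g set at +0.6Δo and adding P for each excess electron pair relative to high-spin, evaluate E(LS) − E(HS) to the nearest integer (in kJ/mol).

12

Ligand charges: 2×(-1) from OH⁻ and 4×(+0) from py sum to -2; with overall charge +0, Cr is +2.
Cr²⁺: group 6, so d-count = 6 − 2 = 4.
High-spin d⁴ fills as t2g^3 e_g^1 with CFSE 3(−0.4) + 1(+0.6) = -0.6Δo = -116 kJ/mol.
Low-spin: t2g^4 e_g^0, orbital CFSE = -1.6Δo = -309 kJ/mol; plus 1 excess pair × P = +205 kJ/mol; total -104 kJ/mol.
Thus E(LS) − E(HS) = 12 kJ/mol.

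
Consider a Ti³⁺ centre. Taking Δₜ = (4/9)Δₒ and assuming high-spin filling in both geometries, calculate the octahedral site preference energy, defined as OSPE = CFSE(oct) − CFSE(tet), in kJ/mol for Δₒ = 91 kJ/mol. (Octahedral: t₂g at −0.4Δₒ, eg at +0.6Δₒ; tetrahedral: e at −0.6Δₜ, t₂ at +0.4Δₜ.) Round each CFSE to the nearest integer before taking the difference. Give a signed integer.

Ti is in group 4, so Ti³⁺ is d¹ (4 − 3 = 1).
Octahedral (high-spin): t₂g¹ eg⁰, CFSE = 1(−0.4) + 0(+0.6) = -0.4Δₒ = -0.4 × 91 = -36 kJ/mol.
Tetrahedral: e¹ t₂⁰, CFSE = 1(−0.6) + 0(+0.4) = -0.6Δₜ = -0.6 × (4/9) × 91 = -24 kJ/mol.
OSPE = CFSE(oct) − CFSE(tet) = -36 − (-24) = -12 kJ/mol.

-12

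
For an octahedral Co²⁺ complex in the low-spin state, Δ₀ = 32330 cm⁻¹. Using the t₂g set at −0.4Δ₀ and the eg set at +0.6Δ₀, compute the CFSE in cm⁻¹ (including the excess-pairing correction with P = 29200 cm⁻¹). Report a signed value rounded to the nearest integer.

-28994

Co²⁺: group 9, so d-count = 9 − 2 = 7.
Configuration: t₂g⁶ eg¹.
Orbital CFSE = 6(-0.4) + 1(0.6) = -1.8Δ₀ = -1.8 × 32330 = -58194 cm⁻¹.
High-spin d⁷ would be t₂g⁵ eg² with 2 pairs; low-spin has 3, so 1 excess pair costs +1P = +29200 cm⁻¹.
Combining: -58194 + 29200 = -28994 cm⁻¹.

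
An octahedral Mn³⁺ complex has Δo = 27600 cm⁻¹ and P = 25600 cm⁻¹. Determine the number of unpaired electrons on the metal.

2

Mn sits in group 7; removing 3 electrons leaves Mn³⁺ with 7 − 3 = 4 d electrons.
Δo > P, so pairing is preferred: the ground state is low-spin.
Configuration: t2g^4 e_g^0.
Unpaired electrons: 2.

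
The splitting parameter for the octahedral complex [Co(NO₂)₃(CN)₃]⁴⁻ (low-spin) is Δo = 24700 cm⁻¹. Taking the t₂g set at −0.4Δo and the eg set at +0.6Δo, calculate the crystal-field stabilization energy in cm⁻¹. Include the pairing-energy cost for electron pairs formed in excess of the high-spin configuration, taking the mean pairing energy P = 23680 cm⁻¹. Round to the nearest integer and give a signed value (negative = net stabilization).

-20780

Ligand charges: 3×(-1) from NO₂⁻ and 3×(-1) from CN⁻ sum to -6; with overall charge -4, Co is +2.
Co is in group 9, so Co²⁺ is d⁷ (9 − 2 = 7).
Configuration: t₂g⁶ eg¹.
The orbital stabilization is -1.8Δo = -1.8 × 24700 = -44460 cm⁻¹.
Relative to high-spin t₂g⁵ eg² (2 paired), the low-spin configuration has 1 additional pair, contributing +1 × 23680 = +23680 cm⁻¹.
Net CFSE = -44460 + 23680 = -20780 cm⁻¹.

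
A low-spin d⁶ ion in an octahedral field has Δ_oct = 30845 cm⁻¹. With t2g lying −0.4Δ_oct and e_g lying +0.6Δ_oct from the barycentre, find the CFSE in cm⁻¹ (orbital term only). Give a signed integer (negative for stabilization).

-74028

Electron filling gives t2g^6 e_g^0.
CFSE(orbital) = 6×(-0.4Δ_oct) + 0×(0.6Δ_oct) = -2.4Δ_oct; with Δ_oct = 30845 cm⁻¹ that is -74028 cm⁻¹.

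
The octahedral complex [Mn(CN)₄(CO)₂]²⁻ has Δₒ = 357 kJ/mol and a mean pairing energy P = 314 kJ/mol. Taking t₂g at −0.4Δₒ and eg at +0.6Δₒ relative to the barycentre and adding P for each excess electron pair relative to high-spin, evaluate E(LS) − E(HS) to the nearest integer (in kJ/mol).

-86

Ligand charges: 4×(-1) from CN⁻ and 2×(+0) from CO sum to -4; with overall charge -2, Mn is +2.
Mn is in group 7, so Mn²⁺ is d⁵ (7 − 2 = 5).
In the high-spin limit (t₂g³ eg²) the orbital term is 0.0Δₒ = 0 kJ/mol, with no excess pairing.
For low-spin the configuration is t₂g⁵ eg⁰: orbital energy -2.0 × 357 = -714 kJ/mol, and 2 additional pairs relative to high-spin add 628 kJ/mol, giving -86 kJ/mol.
E(LS) − E(HS) = -86 − (0) = -86 kJ/mol.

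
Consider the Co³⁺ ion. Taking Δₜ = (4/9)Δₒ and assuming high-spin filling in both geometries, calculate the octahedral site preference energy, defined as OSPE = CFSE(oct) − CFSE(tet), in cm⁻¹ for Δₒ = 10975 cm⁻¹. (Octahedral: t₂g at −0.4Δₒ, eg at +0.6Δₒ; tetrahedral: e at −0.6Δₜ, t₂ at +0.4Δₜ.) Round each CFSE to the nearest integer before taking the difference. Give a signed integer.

Group 9 minus oxidation state +3 gives a d⁶ configuration for Co³⁺.
Octahedral high-spin t₂g⁴ eg²: CFSE = -0.4 × 10975 = -4390 cm⁻¹.
In a tetrahedral site the filling is e³ t₂³: CFSE(tet) = -0.6Δₜ = -0.6 × (4/9)(10975) = -2927 cm⁻¹.
OSPE = -4390 − (-2927) = -1463 cm⁻¹.

-1463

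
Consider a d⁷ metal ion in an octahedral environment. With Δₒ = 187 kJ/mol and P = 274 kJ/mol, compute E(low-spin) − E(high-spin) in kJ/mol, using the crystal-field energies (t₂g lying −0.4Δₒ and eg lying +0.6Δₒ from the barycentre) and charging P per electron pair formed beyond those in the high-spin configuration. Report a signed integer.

High-spin: t₂g⁵ eg², CFSE = -0.8Δₒ = -150 kJ/mol.
Low-spin: t₂g⁶ eg¹, orbital CFSE = -1.8Δₒ = -337 kJ/mol; plus 1 excess pair × P = +274 kJ/mol; total -63 kJ/mol.
The difference is -63 − (-150) = 87 kJ/mol, so high-spin lies lower.

87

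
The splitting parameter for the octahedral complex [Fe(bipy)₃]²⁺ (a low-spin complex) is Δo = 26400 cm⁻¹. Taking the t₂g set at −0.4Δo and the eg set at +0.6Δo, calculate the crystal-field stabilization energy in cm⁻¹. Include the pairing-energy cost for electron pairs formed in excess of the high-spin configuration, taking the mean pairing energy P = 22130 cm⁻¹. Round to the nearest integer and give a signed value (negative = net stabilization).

-19100

bipy is neutral, so the +2 overall charge sits on Fe: oxidation state +2.
Fe sits in group 8; removing 2 electrons leaves Fe²⁺ with 8 − 2 = 6 d electrons.
Configuration: t₂g⁶ eg⁰.
Orbital CFSE = 6(-0.4) + 0(0.6) = -2.4Δo = -2.4 × 26400 = -63360 cm⁻¹.
High-spin d⁶ would be t₂g⁴ eg² with 1 pair; low-spin has 3, so 2 excess pairs cost +2P = +44260 cm⁻¹.
Overall CFSE = -63360 + 44260 = -19100 cm⁻¹.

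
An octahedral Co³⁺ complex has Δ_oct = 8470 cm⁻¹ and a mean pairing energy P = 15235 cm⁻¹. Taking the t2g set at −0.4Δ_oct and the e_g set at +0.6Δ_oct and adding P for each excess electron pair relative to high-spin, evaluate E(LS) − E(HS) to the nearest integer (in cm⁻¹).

13530

Group 9 minus oxidation state +3 gives a d⁶ configuration for Co³⁺.
In the high-spin limit (t2g^4 e_g^2) the orbital term is -0.4Δ_oct = -3388 cm⁻¹, with no excess pairing.
For low-spin the configuration is t2g^6 e_g^0: orbital energy -2.4 × 8470 = -20328 cm⁻¹, and 2 additional pairs relative to high-spin add 30470 cm⁻¹, giving 10142 cm⁻¹.
The difference is 10142 − (-3388) = 13530 cm⁻¹, so high-spin lies lower.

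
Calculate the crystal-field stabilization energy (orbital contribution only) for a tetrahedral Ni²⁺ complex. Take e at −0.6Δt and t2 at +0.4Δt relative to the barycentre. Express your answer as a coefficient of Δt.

-0.8 Δt

Ni sits in group 10; removing 2 electrons leaves Ni²⁺ with 10 − 2 = 8 d electrons.
Tetrahedral splitting is small, so the complex is high-spin.
Configuration: e^4 t2^4.
CFSE = 4(-0.6Δt) + 4(0.4Δt) = -2.4Δt + 1.6Δt = -0.8Δt.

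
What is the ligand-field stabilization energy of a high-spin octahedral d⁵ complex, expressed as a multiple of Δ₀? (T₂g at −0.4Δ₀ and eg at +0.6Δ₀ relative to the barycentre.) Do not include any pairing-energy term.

Configuration: t₂g³ eg².
CFSE = 3(-0.4Δ₀) + 2(0.6Δ₀) = -1.2Δ₀ + 1.2Δ₀ = 0.0Δ₀.

0.0 Δ₀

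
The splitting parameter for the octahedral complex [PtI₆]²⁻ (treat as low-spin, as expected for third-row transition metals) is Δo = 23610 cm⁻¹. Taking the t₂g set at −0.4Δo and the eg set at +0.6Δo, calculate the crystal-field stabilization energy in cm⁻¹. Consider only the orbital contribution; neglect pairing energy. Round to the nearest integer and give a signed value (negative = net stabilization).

Each I⁻ contributes -1; 6 × (-1) = -6. With overall charge -2, Pt is in the +4 oxidation state.
Pt sits in group 10; removing 4 electrons leaves Pt⁴⁺ with 10 − 4 = 6 d electrons.
The d⁶ electrons fill as t₂g⁶ eg⁰.
CFSE(orbital) = 6×(-0.4Δo) + 0×(0.6Δo) = -2.4Δo; with Δo = 23610 cm⁻¹ that is -56664 cm⁻¹.

-56664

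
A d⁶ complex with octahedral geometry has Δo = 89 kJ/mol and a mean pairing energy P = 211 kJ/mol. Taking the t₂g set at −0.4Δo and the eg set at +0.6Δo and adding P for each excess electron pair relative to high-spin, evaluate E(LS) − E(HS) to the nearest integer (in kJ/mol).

High-spin d⁶ fills as t₂g⁴ eg² with CFSE 4(−0.4) + 2(+0.6) = -0.4Δo = -36 kJ/mol.
For low-spin the configuration is t₂g⁶ eg⁰: orbital energy -2.4 × 89 = -214 kJ/mol, and 2 additional pairs relative to high-spin add 422 kJ/mol, giving 208 kJ/mol.
E(LS) − E(HS) = 208 − (-36) = 244 kJ/mol.

244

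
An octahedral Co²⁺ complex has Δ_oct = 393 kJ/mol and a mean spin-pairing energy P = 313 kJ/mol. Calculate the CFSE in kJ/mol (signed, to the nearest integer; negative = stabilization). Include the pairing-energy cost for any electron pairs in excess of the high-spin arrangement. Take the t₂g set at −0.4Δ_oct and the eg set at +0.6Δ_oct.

-394

Co sits in group 9; removing 2 electrons leaves Co²⁺ with 9 − 2 = 7 d electrons.
With Δ_oct > P the complex is low-spin.
Filling d⁷ accordingly: t₂g⁶ eg¹.
Orbital CFSE = -1.8Δ_oct = -1.8 × 393 = -707 kJ/mol.
Excess pairs vs high-spin: 3 − 2 = 1; pairing cost = +313 kJ/mol.
Net CFSE = -707 + 313 = -394 kJ/mol.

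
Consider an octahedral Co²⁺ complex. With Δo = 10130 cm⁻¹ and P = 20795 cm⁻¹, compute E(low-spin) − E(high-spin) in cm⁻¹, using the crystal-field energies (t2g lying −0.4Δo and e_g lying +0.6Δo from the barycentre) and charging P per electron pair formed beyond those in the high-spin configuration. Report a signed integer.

Co sits in group 9; removing 2 electrons leaves Co²⁺ with 9 − 2 = 7 d electrons.
High-spin d⁷ fills as t2g^5 e_g^2 with CFSE 5(−0.4) + 2(+0.6) = -0.8Δo = -8104 cm⁻¹.
Low-spin: t2g^6 e_g^1, orbital CFSE = -1.8Δo = -18234 cm⁻¹; plus 1 excess pair × P = +20795 cm⁻¹; total 2561 cm⁻¹.
Thus E(LS) − E(HS) = 10665 cm⁻¹.

10665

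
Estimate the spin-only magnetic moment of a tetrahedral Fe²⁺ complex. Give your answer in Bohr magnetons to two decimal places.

Fe is in group 8, so Fe²⁺ is d⁶ (8 − 2 = 6).
Tetrahedral fields are weak (Δₜ ≈ 4/9 Δₒ), so electrons fill high-spin.
Configuration: e³ t₂³ → 4 unpaired electrons.
μ(spin-only) = √[4(4+2)] = √24 ≈ 4.90 Bohr magnetons.

4.90 Bohr magnetons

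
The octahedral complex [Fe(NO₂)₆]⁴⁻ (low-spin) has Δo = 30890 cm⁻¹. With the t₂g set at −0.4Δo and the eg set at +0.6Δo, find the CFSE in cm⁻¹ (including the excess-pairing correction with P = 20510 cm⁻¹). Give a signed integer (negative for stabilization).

-33116

Each NO₂⁻ contributes -1; 6 × (-1) = -6. With overall charge -4, Fe is in the +2 oxidation state.
Fe sits in group 8; removing 2 electrons leaves Fe²⁺ with 8 − 2 = 6 d electrons.
The d⁶ electrons fill as t₂g⁶ eg⁰.
The orbital stabilization is -2.4Δo = -2.4 × 30890 = -74136 cm⁻¹.
Pairing penalty: 3 pairs vs 1 in the high-spin reference → 2 extra × P = 41020 cm⁻¹.
Overall CFSE = -74136 + 41020 = -33116 cm⁻¹.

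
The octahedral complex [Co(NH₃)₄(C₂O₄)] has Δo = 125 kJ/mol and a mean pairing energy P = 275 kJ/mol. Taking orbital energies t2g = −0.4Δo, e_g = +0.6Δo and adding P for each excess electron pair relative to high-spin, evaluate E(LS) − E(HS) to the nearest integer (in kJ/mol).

Ligand charges: 4×(+0) from NH₃ and 1×(-2) from C₂O₄²⁻ sum to -2; with overall charge +0, Co is +2.
Group 9 minus oxidation state +2 gives a d⁷ configuration for Co²⁺.
High-spin d⁷ fills as t2g^5 e_g^2 with CFSE 5(−0.4) + 2(+0.6) = -0.8Δo = -100 kJ/mol.
Low-spin t2g^6 e_g^1 gives -1.8Δo = -225 kJ/mol, but forming 1 extra pair costs 1P = 275 kJ/mol, so E(LS) = -225 + 275 = 50 kJ/mol.
The difference is 50 − (-100) = 150 kJ/mol, so high-spin lies lower.

150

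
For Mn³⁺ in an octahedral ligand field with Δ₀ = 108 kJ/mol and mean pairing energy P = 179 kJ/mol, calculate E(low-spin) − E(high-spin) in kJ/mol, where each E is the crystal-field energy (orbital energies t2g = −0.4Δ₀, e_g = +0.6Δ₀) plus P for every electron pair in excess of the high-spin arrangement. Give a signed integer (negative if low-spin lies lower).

71

Group 7 minus oxidation state +3 gives a d⁴ configuration for Mn³⁺.
In the high-spin limit (t2g^3 e_g^1) the orbital term is -0.6Δ₀ = -65 kJ/mol, with no excess pairing.
Low-spin t2g^4 e_g^0 gives -1.6Δ₀ = -173 kJ/mol, but forming 1 extra pair costs 1P = 179 kJ/mol, so E(LS) = -173 + 179 = 6 kJ/mol.
E(LS) − E(HS) = 6 − (-65) = 71 kJ/mol.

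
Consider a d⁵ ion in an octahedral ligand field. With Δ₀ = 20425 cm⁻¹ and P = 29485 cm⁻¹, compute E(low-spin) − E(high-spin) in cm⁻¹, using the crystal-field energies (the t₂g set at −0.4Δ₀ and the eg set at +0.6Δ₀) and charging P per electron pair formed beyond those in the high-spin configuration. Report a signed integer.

High-spin d⁵ fills as t₂g³ eg² with CFSE 3(−0.4) + 2(+0.6) = 0.0Δ₀ = 0 cm⁻¹.
For low-spin the configuration is t₂g⁵ eg⁰: orbital energy -2.0 × 20425 = -40850 cm⁻¹, and 2 additional pairs relative to high-spin add 58970 cm⁻¹, giving 18120 cm⁻¹.
The difference is 18120 − (0) = 18120 cm⁻¹, so high-spin lies lower.

18120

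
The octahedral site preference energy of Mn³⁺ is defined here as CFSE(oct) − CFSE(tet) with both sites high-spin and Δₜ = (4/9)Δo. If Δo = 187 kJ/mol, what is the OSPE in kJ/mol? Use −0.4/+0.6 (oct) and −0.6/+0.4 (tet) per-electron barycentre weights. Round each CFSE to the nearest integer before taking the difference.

-79

Mn³⁺: group 7, so d-count = 7 − 3 = 4.
In an octahedral site d⁴ (HS) is t₂g³ eg¹, giving CFSE(oct) = -0.6Δo = -112 kJ/mol.
Tetrahedral: e² t₂², CFSE = 2(−0.6) + 2(+0.4) = -0.4Δₜ = -0.4 × (4/9) × 187 = -33 kJ/mol.
OSPE = -112 − (-33) = -79 kJ/mol.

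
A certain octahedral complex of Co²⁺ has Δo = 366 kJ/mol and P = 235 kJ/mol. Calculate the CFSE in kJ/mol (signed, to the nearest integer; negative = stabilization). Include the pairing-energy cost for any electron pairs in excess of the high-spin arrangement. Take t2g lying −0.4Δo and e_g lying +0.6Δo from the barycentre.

-424

Co sits in group 9; removing 2 electrons leaves Co²⁺ with 9 − 2 = 7 d electrons.
Δo > P, so pairing is preferred: the ground state is low-spin.
Filling d⁷ accordingly: t2g^6 e_g^1.
Orbital CFSE = -1.8Δo = -1.8 × 366 = -659 kJ/mol.
Excess pairs vs high-spin: 3 − 2 = 1; pairing cost = +235 kJ/mol.
Net CFSE = -659 + 235 = -424 kJ/mol.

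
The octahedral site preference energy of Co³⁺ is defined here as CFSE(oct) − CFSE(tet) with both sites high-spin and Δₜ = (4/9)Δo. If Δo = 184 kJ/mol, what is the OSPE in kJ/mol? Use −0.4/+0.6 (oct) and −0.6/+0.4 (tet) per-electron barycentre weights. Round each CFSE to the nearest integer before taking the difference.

-25

Co³⁺: group 9, so d-count = 9 − 3 = 6.
Octahedral high-spin t2g^4 e_g^2: CFSE = -0.4 × 184 = -74 kJ/mol.
Tetrahedral: e^3 t2^3, CFSE = 3(−0.6) + 3(+0.4) = -0.6Δₜ = -0.6 × (4/9) × 184 = -49 kJ/mol.
Subtracting, OSPE = -74 − (-49) = -25 kJ/mol.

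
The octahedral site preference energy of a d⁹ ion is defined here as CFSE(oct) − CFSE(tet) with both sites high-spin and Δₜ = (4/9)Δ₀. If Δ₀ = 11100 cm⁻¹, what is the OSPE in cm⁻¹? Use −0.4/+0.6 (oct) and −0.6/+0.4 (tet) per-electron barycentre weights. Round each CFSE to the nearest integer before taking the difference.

-4687

Octahedral high-spin t₂g⁶ eg³: CFSE = -0.6 × 11100 = -6660 cm⁻¹.
In a tetrahedral site the filling is e⁴ t₂⁵: CFSE(tet) = -0.4Δₜ = -0.4 × (4/9)(11100) = -1973 cm⁻¹.
OSPE = CFSE(oct) − CFSE(tet) = -6660 − (-1973) = -4687 cm⁻¹.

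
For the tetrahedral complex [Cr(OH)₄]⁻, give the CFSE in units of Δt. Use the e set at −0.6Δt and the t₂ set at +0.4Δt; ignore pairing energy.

-0.8 Δt

Each OH⁻ contributes -1; 4 × (-1) = -4. With overall charge -1, Cr is in the +3 oxidation state.
Cr is in group 6, so Cr³⁺ is d³ (6 − 3 = 3).
With tetrahedral geometry the complex is necessarily high-spin.
Configuration: e² t₂¹.
CFSE = 2(-0.6Δt) + 1(0.4Δt) = -1.2Δt + 0.4Δt = -0.8Δt.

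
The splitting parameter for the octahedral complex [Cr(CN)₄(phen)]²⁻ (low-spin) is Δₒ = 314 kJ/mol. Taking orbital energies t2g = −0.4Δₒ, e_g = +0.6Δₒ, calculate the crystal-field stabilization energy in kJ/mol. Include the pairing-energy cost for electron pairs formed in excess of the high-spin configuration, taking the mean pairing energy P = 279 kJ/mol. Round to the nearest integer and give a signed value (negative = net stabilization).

Ligand charges: 4×(-1) from CN⁻ and 1×(+0) from phen sum to -4; with overall charge -2, Cr is +2.
Cr sits in group 6; removing 2 electrons leaves Cr²⁺ with 6 − 2 = 4 d electrons.
The d⁴ electrons fill as t2g^4 e_g^0.
The orbital stabilization is -1.6Δₒ = -1.6 × 314 = -502 kJ/mol.
Pairing penalty: 1 pair vs 0 in the high-spin reference → 1 extra × P = 279 kJ/mol.
Combining: -502 + 279 = -223 kJ/mol.

-223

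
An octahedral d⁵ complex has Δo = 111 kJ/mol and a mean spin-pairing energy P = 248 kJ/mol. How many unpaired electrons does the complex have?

Since Δo = 111 kJ/mol < P = 248 kJ/mol, the complex adopts the high-spin configuration.
Configuration: t₂g³ eg².
Unpaired electrons: 5.

5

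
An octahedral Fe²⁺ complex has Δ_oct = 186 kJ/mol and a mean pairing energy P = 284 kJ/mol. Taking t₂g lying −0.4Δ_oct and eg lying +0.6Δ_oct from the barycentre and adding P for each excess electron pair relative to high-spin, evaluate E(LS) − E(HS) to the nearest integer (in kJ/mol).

196

Group 8 minus oxidation state +2 gives a d⁶ configuration for Fe²⁺.
High-spin: t₂g⁴ eg², CFSE = -0.4Δ_oct = -74 kJ/mol.
For low-spin the configuration is t₂g⁶ eg⁰: orbital energy -2.4 × 186 = -446 kJ/mol, and 2 additional pairs relative to high-spin add 568 kJ/mol, giving 122 kJ/mol.
The difference is 122 − (-74) = 196 kJ/mol, so high-spin lies lower.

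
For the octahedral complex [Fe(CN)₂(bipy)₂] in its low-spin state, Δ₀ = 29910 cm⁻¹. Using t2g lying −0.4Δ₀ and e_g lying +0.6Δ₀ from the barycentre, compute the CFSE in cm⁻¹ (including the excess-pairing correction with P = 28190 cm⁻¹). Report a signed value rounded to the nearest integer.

Ligand charges: 2×(-1) from CN⁻ and 2×(+0) from bipy sum to -2; with overall charge +0, Fe is +2.
Fe sits in group 8; removing 2 electrons leaves Fe²⁺ with 8 − 2 = 6 d electrons.
The d⁶ electrons fill as t2g^6 e_g^0.
Orbital CFSE = 6(-0.4) + 0(0.6) = -2.4Δ₀ = -2.4 × 29910 = -71784 cm⁻¹.
Pairing penalty: 3 pairs vs 1 in the high-spin reference → 2 extra × P = 56380 cm⁻¹.
Overall CFSE = -71784 + 56380 = -15404 cm⁻¹.

-15404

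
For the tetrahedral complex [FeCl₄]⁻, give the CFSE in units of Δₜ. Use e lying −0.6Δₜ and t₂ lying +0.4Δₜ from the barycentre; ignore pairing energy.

0.0 Δₜ

Each Cl⁻ contributes -1; 4 × (-1) = -4. With overall charge -1, Fe is in the +3 oxidation state.
Fe is in group 8, so Fe³⁺ is d⁵ (8 − 3 = 5).
Tetrahedral splitting is small, so the complex is high-spin.
Configuration: e² t₂³.
CFSE = 2(-0.6Δₜ) + 3(0.4Δₜ) = -1.2Δₜ + 1.2Δₜ = 0.0Δₜ.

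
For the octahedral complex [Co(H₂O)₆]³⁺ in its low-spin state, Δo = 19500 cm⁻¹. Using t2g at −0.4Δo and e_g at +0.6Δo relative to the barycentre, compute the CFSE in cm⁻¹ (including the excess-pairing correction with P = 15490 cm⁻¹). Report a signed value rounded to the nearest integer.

H₂O is neutral, so the +3 overall charge sits on Co: oxidation state +3.
Co sits in group 9; removing 3 electrons leaves Co³⁺ with 9 − 3 = 6 d electrons.
The d⁶ electrons fill as t2g^6 e_g^0.
CFSE(orbital) = 6×(-0.4Δo) + 0×(0.6Δo) = -2.4Δo; with Δo = 19500 cm⁻¹ that is -46800 cm⁻¹.
High-spin d⁶ would be t2g^4 e_g^2 with 1 pair; low-spin has 3, so 2 excess pairs cost +2P = +30980 cm⁻¹.
Overall CFSE = -46800 + 30980 = -15820 cm⁻¹.

-15820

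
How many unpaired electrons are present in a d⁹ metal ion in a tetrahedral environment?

1

With tetrahedral geometry the complex is necessarily high-spin.
Configuration: e⁴ t₂⁵, giving 1 unpaired electron.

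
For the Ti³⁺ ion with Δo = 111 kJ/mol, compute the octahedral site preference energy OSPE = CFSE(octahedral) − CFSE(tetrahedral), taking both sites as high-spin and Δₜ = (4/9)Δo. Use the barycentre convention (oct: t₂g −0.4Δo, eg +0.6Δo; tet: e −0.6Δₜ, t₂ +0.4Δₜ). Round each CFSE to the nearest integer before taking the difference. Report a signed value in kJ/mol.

-14

Ti³⁺: group 4, so d-count = 4 − 3 = 1.
In an octahedral site d¹ (HS) is t₂g¹ eg⁰, giving CFSE(oct) = -0.4Δo = -44 kJ/mol.
Tetrahedral: e¹ t₂⁰, CFSE = 1(−0.6) + 0(+0.4) = -0.6Δₜ = -0.6 × (4/9) × 111 = -30 kJ/mol.
Subtracting, OSPE = -44 − (-30) = -14 kJ/mol.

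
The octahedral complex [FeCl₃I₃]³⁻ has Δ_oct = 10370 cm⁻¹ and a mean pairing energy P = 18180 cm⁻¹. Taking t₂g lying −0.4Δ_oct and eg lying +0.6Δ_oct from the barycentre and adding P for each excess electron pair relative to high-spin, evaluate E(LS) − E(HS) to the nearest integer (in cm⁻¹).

15620

Ligand charges: 3×(-1) from Cl⁻ and 3×(-1) from I⁻ sum to -6; with overall charge -3, Fe is +3.
Fe³⁺: group 8, so d-count = 8 − 3 = 5.
In the high-spin limit (t₂g³ eg²) the orbital term is 0.0Δ_oct = 0 cm⁻¹, with no excess pairing.
Low-spin: t₂g⁵ eg⁰, orbital CFSE = -2.0Δ_oct = -20740 cm⁻¹; plus 2 excess pairs × P = +36360 cm⁻¹; total 15620 cm⁻¹.
Thus E(LS) − E(HS) = 15620 cm⁻¹.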